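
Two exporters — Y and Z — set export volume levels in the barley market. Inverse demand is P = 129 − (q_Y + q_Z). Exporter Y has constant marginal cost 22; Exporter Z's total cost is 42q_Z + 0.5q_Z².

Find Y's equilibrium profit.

Exporter Y's profit: π = q_Y(129 − (q_Y + q_Z)) − 22q_Y.
∂π/∂q_Y = 107 − 2q_Y − q_Z = 0, so q_Y = 53.5 − 0.5q_Z.
For Z: ∂π/∂q_Z = 87 − 3q_Z − q_Y = 0 ⇒ q_Z = 29 − (1/3)q_Y.
Substituting the second reaction function into the first: q_Y = 53.5 − 0.5(29 − (1/3)q_Y), which gives (5/6)q_Y = 39 ⇒ q_Y = 46.8.
Then q_Z = 29 − (1/3)·46.8 = 13.4.
Price P = 129 − 60.2 = 68.8.
Y's profit: (68.8 − 22)·46.8 = 2190.24.

2190.24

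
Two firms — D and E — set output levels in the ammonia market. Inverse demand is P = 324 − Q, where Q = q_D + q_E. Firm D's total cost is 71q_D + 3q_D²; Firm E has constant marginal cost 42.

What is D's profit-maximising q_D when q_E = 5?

Firm D's profit: π = q_D(324 − (q_D + q_E)) − 71q_D − 3q_D².
∂π/∂q_D = 253 − 8q_D − q_E = 0, so q_D = 31.625 − 0.125q_E.
At q_E = 5: q_D = 31.625 − 0.125·5 = 31.

31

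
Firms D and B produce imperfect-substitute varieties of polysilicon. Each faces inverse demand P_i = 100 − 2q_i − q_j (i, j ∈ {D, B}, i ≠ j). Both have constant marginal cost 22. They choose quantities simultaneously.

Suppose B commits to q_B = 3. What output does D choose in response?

18.75

Firm D's profit: π = q_D(100 − 2q_D − q_B) − 22q_D.
∂π/∂q_D = 78 − 4q_D − q_B = 0 ⇒ q_D = 19.5 − 0.25q_B.
At q_B = 3: q_D = 19.5 − 0.25·3 = 18.75.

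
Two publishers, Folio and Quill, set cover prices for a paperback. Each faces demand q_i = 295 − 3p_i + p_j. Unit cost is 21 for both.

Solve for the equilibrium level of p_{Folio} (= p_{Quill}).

Folio's profit: π = (p_{Folio} − 21)(295 − 3p_{Folio} + p_{Quill}).
∂π/∂p_{Folio} = 358 − 6p_{Folio} + p_{Quill} = 0 ⇒ p_{Folio} = 179/3 + (1/6)p_{Quill}.
The game is symmetric, so in equilibrium p_{Quill} = p_{Folio}: the reaction function gives (5/6)p_{Folio} = 179/3, hence p_{Folio} = 71.6.

71.6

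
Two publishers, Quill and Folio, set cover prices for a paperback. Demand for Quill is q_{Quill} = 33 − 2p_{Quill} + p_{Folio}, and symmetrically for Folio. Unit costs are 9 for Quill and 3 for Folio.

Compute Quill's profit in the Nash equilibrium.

Quill's profit: π = (p_{Quill} − 9)(33 − 2p_{Quill} + p_{Folio}).
∂π/∂p_{Quill} = 51 − 4p_{Quill} + p_{Folio} = 0 ⇒ p_{Quill} = 12.75 + 0.25p_{Folio}.
Similarly p_{Folio} = 9.75 + 0.25p_{Quill}.
Substituting the second reaction function into the first: p_{Quill} = 12.75 + 0.25(9.75 + 0.25p_{Quill}), which gives 0.9375p_{Quill} = 15.1875 ⇒ p_{Quill} = 16.2.
Then p_{Folio} = 9.75 + 0.25·16.2 = 13.8.
q_{Quill} = 33 − 2·16.2 + 13.8 = 14.4.
Profit = (16.2 − 9)·14.4 = 103.68.

103.68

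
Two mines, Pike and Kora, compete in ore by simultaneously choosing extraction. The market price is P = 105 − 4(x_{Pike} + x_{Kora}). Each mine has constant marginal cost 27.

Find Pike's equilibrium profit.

169

Mine Pike's profit: π = x_{Pike}(105 − 4(x_{Pike} + x_{Kora})) − 27x_{Pike}.
∂π/∂x_{Pike} = 78 − 8x_{Pike} − 4x_{Kora} = 0, so x_{Pike} = 9.75 − 0.5x_{Kora}.
The game is symmetric, so in equilibrium x_{Kora} = x_{Pike}: the reaction function gives 1.5x_{Pike} = 9.75, hence x_{Pike} = 6.5.
Price P = 105 − 4·13 = 53.
Pike's profit: (53 − 27)·6.5 = 169.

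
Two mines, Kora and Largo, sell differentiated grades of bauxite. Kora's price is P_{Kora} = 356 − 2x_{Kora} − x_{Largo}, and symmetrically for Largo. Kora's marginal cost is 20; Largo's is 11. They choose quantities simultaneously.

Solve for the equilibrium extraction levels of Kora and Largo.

66.6, 69.6

Mine Kora's profit: π = x_{Kora}(356 − 2x_{Kora} − x_{Largo}) − 20x_{Kora}.
∂π/∂x_{Kora} = 336 − 4x_{Kora} − x_{Largo} = 0 ⇒ x_{Kora} = 84 − 0.25x_{Largo}.
Similarly x_{Largo} = 86.25 − 0.25x_{Kora}.
Solving the two reaction functions simultaneously: (1 − (−0.25)(−0.25))x_{Kora} = 84 − 0.25·86.25, so 0.9375x_{Kora} = 62.4375 and x_{Kora} = 66.6.
Then x_{Largo} = 86.25 − 0.25·66.6 = 69.6.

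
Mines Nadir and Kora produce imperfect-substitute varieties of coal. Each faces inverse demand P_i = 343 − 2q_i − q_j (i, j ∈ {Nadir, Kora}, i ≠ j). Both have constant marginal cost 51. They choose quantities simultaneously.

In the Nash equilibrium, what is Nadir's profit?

Mine Nadir's profit: π = q_{Nadir}(343 − 2q_{Nadir} − q_{Kora}) − 51q_{Nadir}.
∂π/∂q_{Nadir} = 292 − 4q_{Nadir} − q_{Kora} = 0 ⇒ q_{Nadir} = 73 − 0.25q_{Kora}.
Setting q_{Nadir} = q_{Kora} in the reaction function: q_{Nadir} = 73 − 0.25q_{Nadir}, so q_{Nadir} = 73 / 1.25 = 58.4.
P_{Nadir} = 343 − 2·58.4 − 58.4 = 167.8.
Profit = (167.8 − 51)·58.4 = 6821.12.

6821.12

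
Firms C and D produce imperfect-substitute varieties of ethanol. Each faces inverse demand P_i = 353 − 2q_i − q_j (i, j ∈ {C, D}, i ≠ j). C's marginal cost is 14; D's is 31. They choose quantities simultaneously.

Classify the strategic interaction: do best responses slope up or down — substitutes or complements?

strategic substitutes

Firm C's profit: π = q_C(353 − 2q_C − q_D) − 14q_C.
∂π/∂q_C = 339 − 4q_C − q_D = 0 ⇒ q_C = 84.75 − 0.25q_D.
The best-response slope dq_C/dq_D = −0.25 < 0: the reaction function is downward-sloping, so the choices are strategic substitutes.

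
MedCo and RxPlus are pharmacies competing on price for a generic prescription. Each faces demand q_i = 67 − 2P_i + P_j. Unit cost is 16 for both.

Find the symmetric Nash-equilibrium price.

MedCo's profit: π = (P_{MedCo} − 16)(67 − 2P_{MedCo} + P_{RxPlus}).
∂π/∂P_{MedCo} = 99 − 4P_{MedCo} + P_{RxPlus} = 0 ⇒ P_{MedCo} = 24.75 + 0.25P_{RxPlus}.
Setting P_{MedCo} = P_{RxPlus} in the reaction function: P_{MedCo} = 24.75 + 0.25P_{MedCo}, so P_{MedCo} = 24.75 / 0.75 = 33.

33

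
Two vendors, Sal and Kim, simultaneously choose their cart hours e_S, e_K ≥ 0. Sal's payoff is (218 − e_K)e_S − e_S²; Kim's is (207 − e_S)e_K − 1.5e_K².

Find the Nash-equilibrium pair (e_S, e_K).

89.4, 39.2

Expanding Sal's payoff: 218e_S − e_Ke_S − e_S².
∂π/∂e_S = 218 − e_K − 2e_S = 0, so e_S = 109 − 0.5e_K.
Likewise for Kim: e_K = 69 − (1/3)e_S.
Plugging e_K into Sal's best response: e_S = 109 − 0.5(69 − (1/3)e_S) ⇒ (5/6)e_S = 74.5, so e_S = 89.4.
Then e_K = 69 − (1/3)·89.4 = 39.2.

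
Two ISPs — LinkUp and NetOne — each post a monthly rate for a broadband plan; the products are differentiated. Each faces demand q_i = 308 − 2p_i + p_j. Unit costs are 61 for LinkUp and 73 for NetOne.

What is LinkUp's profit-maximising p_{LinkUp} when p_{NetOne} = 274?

LinkUp's profit: π = (p_{LinkUp} − 61)(308 − 2p_{LinkUp} + p_{NetOne}).
∂π/∂p_{LinkUp} = 430 − 4p_{LinkUp} + p_{NetOne} = 0 ⇒ p_{LinkUp} = 107.5 + 0.25p_{NetOne}.
At p_{NetOne} = 274: p_{LinkUp} = 107.5 + 0.25·274 = 176.

176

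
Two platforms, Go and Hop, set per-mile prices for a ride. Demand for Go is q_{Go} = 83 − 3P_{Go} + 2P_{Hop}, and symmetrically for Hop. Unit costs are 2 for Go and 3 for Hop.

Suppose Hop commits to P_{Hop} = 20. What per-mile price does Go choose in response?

21.5

Go's profit: π = (P_{Go} − 2)(83 − 3P_{Go} + 2P_{Hop}).
∂π/∂P_{Go} = 89 − 6P_{Go} + 2P_{Hop} = 0 ⇒ P_{Go} = 89/6 + (1/3)P_{Hop}.
At P_{Hop} = 20: P_{Go} = 89/6 + (1/3)·20 = 21.5.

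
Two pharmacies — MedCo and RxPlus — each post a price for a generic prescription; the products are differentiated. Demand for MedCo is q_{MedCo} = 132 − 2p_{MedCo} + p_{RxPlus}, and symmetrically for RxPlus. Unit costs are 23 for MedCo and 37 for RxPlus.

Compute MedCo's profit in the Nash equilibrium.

MedCo's profit: π = (p_{MedCo} − 23)(132 − 2p_{MedCo} + p_{RxPlus}).
∂π/∂p_{MedCo} = 178 − 4p_{MedCo} + p_{RxPlus} = 0 ⇒ p_{MedCo} = 44.5 + 0.25p_{RxPlus}.
Similarly p_{RxPlus} = 51.5 + 0.25p_{MedCo}.
Solving the two reaction functions simultaneously: (1 − (0.25)(0.25))p_{MedCo} = 44.5 + 0.25·51.5, so 0.9375p_{MedCo} = 57.375 and p_{MedCo} = 61.2.
Then p_{RxPlus} = 51.5 + 0.25·61.2 = 66.8.
q_{MedCo} = 132 − 2·61.2 + 66.8 = 76.4.
Profit = (61.2 − 23)·76.4 = 2918.48.

2918.48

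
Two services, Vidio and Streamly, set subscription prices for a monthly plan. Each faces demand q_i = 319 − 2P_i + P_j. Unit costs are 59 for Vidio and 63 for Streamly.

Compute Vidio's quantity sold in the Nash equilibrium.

Vidio's profit: π = (P_{Vidio} − 59)(319 − 2P_{Vidio} + P_{Streamly}).
∂π/∂P_{Vidio} = 437 − 4P_{Vidio} + P_{Streamly} = 0 ⇒ P_{Vidio} = 109.25 + 0.25P_{Streamly}.
Similarly P_{Streamly} = 111.25 + 0.25P_{Vidio}.
Plugging P_{Streamly} into Vidio's best response: P_{Vidio} = 109.25 + 0.25(111.25 + 0.25P_{Vidio}) ⇒ 0.9375P_{Vidio} = 137.0625, so P_{Vidio} = 146.2.
Then P_{Streamly} = 111.25 + 0.25·146.2 = 147.8.
q_{Vidio} = 319 − 2·146.2 + 147.8 = 174.4.

174.4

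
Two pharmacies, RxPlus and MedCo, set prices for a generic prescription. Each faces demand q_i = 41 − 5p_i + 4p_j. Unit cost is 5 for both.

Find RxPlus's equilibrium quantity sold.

30

RxPlus's profit: π = (p_{RxPlus} − 5)(41 − 5p_{RxPlus} + 4p_{MedCo}).
∂π/∂p_{RxPlus} = 66 − 10p_{RxPlus} + 4p_{MedCo} = 0 ⇒ p_{RxPlus} = 6.6 + 0.4p_{MedCo}.
By symmetry p_{MedCo} = p_{RxPlus}; substituting into the reaction function, 0.6p_{RxPlus} = 6.6 and p_{RxPlus} = 11.
q_{RxPlus} = 41 − 5·11 + 4·11 = 30.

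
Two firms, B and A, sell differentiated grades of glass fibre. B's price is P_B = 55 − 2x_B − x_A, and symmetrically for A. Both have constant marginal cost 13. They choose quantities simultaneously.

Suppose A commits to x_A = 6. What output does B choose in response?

9

Firm B's profit: π = x_B(55 − 2x_B − x_A) − 13x_B.
∂π/∂x_B = 42 − 4x_B − x_A = 0 ⇒ x_B = 10.5 − 0.25x_A.
At x_A = 6: x_B = 10.5 − 0.25·6 = 9.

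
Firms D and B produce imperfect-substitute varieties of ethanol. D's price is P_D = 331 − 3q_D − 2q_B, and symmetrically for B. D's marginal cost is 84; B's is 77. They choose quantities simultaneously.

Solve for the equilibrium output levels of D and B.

Firm D's profit: π = q_D(331 − 3q_D − 2q_B) − 84q_D.
∂π/∂q_D = 247 − 6q_D − 2q_B = 0 ⇒ q_D = 247/6 − (1/3)q_B.
Similarly q_B = 127/3 − (1/3)q_D.
Plugging q_B into D's best response: q_D = 247/6 − (1/3)(127/3 − (1/3)q_D) ⇒ (8/9)q_D = 487/18, so q_D = 30.4375.
Then q_B = 127/3 − (1/3)·30.4375 = 32.1875.

30.4375, 32.1875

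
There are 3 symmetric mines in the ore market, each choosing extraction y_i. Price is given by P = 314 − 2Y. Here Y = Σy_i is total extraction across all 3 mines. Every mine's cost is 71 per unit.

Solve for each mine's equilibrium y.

30.375

A representative mine's profit is π_i = y_i(314 − 2Y) − 71y_i, with Y = y_i + Σ_{j≠i} y_j.
First-order condition: 243 − 4y_i − 2Σ_{j≠i} y_j = 0.
With identical mines, set every y_j = y: then 243 − 4y − 4y = 0, i.e. y = 243/8 = 30.375.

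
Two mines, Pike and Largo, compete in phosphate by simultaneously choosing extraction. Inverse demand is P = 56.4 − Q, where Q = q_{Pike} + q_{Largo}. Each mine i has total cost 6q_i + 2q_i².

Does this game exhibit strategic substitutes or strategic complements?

Mine Pike's profit: π = q_{Pike}(56.4 − (q_{Pike} + q_{Largo})) − 6q_{Pike} − 2q_{Pike}².
∂π/∂q_{Pike} = 50.4 − 6q_{Pike} − q_{Largo} = 0, so q_{Pike} = 8.4 − (1/6)q_{Largo}.
The best-response slope dq_{Pike}/dq_{Largo} = −1/6 < 0: the reaction function is downward-sloping, so the choices are strategic substitutes.

strategic substitutes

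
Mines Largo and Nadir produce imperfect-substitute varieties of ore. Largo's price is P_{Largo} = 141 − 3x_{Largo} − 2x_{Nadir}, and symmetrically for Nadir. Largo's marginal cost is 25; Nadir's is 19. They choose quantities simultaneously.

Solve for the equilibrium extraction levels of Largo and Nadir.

14.125, 15.625

Mine Largo's profit: π = x_{Largo}(141 − 3x_{Largo} − 2x_{Nadir}) − 25x_{Largo}.
∂π/∂x_{Largo} = 116 − 6x_{Largo} − 2x_{Nadir} = 0 ⇒ x_{Largo} = 58/3 − (1/3)x_{Nadir}.
Similarly x_{Nadir} = 61/3 − (1/3)x_{Largo}.
Substituting the second reaction function into the first: x_{Largo} = 58/3 − (1/3)(61/3 − (1/3)x_{Largo}), which gives (8/9)x_{Largo} = 113/9 ⇒ x_{Largo} = 14.125.
Then x_{Nadir} = 61/3 − (1/3)·14.125 = 15.625.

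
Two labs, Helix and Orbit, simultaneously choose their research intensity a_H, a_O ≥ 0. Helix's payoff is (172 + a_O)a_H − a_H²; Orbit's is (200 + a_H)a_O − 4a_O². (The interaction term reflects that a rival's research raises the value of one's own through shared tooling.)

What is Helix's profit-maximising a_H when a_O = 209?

Expanding Helix's payoff: 172a_H + a_Oa_H − a_H².
∂π/∂a_H = 172 + a_O − 2a_H = 0, so a_H = 86 + 0.5a_O.
At a_O = 209: a_H = 86 + 0.5·209 = 190.5.

190.5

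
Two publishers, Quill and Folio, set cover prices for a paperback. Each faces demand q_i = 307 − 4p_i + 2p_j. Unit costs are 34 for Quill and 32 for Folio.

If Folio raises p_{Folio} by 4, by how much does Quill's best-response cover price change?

Quill's profit: π = (p_{Quill} − 34)(307 − 4p_{Quill} + 2p_{Folio}).
∂π/∂p_{Quill} = 443 − 8p_{Quill} + 2p_{Folio} = 0 ⇒ p_{Quill} = 55.375 + 0.25p_{Folio}.
The reaction-function slope is 0.25, so a 4-unit rise in p_{Folio} moves p_{Quill} by 0.25 × 4 = 1. Quill's best response rises — the actions are strategic complements.

1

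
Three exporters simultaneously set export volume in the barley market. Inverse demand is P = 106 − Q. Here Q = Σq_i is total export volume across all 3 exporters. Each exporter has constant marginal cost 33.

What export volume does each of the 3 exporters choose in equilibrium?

A representative exporter's profit is π_i = q_i(106 − Q) − 33q_i, with Q = q_i + Σ_{j≠i} q_j.
First-order condition: 73 − 2q_i − Σ_{j≠i} q_j = 0.
With identical exporters, set every q_j = q: then 73 − 2q − 2q = 0, i.e. q = 73/4 = 18.25.

18.25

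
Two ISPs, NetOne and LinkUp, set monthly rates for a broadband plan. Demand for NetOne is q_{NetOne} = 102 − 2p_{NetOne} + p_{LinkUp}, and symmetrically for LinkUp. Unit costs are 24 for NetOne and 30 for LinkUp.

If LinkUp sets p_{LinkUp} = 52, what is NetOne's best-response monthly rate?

NetOne's profit: π = (p_{NetOne} − 24)(102 − 2p_{NetOne} + p_{LinkUp}).
∂π/∂p_{NetOne} = 150 − 4p_{NetOne} + p_{LinkUp} = 0 ⇒ p_{NetOne} = 37.5 + 0.25p_{LinkUp}.
At p_{LinkUp} = 52: p_{NetOne} = 37.5 + 0.25·52 = 50.5.

50.5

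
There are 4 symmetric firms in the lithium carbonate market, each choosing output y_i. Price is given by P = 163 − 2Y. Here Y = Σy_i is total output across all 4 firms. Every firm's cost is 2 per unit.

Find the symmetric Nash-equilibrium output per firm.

A representative firm's profit is π_i = y_i(163 − 2Y) − 2y_i, with Y = y_i + Σ_{j≠i} y_j.
First-order condition: 161 − 4y_i − 2Σ_{j≠i} y_j = 0.
In a symmetric equilibrium every firm chooses the same y, so Σ_{j≠i} y_j = 3y. The condition becomes 161 − 10y = 0, giving y = 161/10 = 16.1.

16.1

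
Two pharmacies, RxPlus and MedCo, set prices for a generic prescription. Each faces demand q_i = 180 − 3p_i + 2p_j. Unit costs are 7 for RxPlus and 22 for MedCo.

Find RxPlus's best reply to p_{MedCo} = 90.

63.5

RxPlus's profit: π = (p_{RxPlus} − 7)(180 − 3p_{RxPlus} + 2p_{MedCo}).
∂π/∂p_{RxPlus} = 201 − 6p_{RxPlus} + 2p_{MedCo} = 0 ⇒ p_{RxPlus} = 33.5 + (1/3)p_{MedCo}.
At p_{MedCo} = 90: p_{RxPlus} = 33.5 + (1/3)·90 = 63.5.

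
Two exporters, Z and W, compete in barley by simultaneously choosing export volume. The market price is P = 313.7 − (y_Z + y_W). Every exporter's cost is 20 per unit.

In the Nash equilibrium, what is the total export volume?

195.8

Exporter Z's profit: π = y_Z(313.7 − (y_Z + y_W)) − 20y_Z.
∂π/∂y_Z = 293.7 − 2y_Z − y_W = 0, so y_Z = 146.85 − 0.5y_W.
Setting y_Z = y_W in the reaction function: y_Z = 146.85 − 0.5y_Z, so y_Z = 146.85 / 1.5 = 97.9.
Total export volume: 97.9 + 97.9 = 195.8.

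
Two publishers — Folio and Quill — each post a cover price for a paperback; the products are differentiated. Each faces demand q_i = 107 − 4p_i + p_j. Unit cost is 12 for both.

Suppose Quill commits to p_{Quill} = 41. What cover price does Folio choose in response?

24.5

Folio's profit: π = (p_{Folio} − 12)(107 − 4p_{Folio} + p_{Quill}).
∂π/∂p_{Folio} = 155 − 8p_{Folio} + p_{Quill} = 0 ⇒ p_{Folio} = 19.375 + 0.125p_{Quill}.
At p_{Quill} = 41: p_{Folio} = 19.375 + 0.125·41 = 24.5.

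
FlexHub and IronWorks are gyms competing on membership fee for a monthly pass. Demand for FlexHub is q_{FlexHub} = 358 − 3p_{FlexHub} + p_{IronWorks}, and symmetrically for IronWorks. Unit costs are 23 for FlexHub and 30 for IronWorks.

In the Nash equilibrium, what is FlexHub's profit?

11907

FlexHub's profit: π = (p_{FlexHub} − 23)(358 − 3p_{FlexHub} + p_{IronWorks}).
∂π/∂p_{FlexHub} = 427 − 6p_{FlexHub} + p_{IronWorks} = 0 ⇒ p_{FlexHub} = 427/6 + (1/6)p_{IronWorks}.
Similarly p_{IronWorks} = 224/3 + (1/6)p_{FlexHub}.
Solving the two reaction functions simultaneously: (1 − (1/6)(1/6))p_{FlexHub} = 427/6 + (1/6)·(224/3), so (35/36)p_{FlexHub} = 1505/18 and p_{FlexHub} = 86.
Then p_{IronWorks} = 224/3 + (1/6)·86 = 89.
q_{FlexHub} = 358 − 3·86 + 89 = 189.
Profit = (86 − 23)·189 = 11907.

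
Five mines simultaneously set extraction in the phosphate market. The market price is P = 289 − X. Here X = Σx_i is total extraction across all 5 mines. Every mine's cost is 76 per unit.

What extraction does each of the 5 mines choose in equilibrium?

35.5

A representative mine's profit is π_i = x_i(289 − X) − 76x_i, with X = x_i + Σ_{j≠i} x_j.
First-order condition: 213 − 2x_i − Σ_{j≠i} x_j = 0.
Imposing symmetry (x_j = x for all j) turns Σ_{j≠i} x_j into 4x, so 213 = 6x and x = 35.5.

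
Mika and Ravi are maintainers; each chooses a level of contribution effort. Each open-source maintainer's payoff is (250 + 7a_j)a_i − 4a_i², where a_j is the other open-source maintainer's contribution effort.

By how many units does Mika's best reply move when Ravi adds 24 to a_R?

21

Mika's payoff is (250 + 7a_R)a_M − 4a_M².
∂π/∂a_M = 250 + 7a_R − 8a_M = 0, so a_M = 31.25 + 0.875a_R.
The reaction-function slope is 0.875, so a 24-unit rise in a_R moves a_M by 0.875 × 24 = 21. Mika's best response rises — the actions are strategic complements.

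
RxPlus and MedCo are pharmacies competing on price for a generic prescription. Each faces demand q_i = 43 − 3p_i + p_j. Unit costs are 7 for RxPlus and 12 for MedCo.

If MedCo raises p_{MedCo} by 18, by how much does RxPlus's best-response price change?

3

RxPlus's profit: π = (p_{RxPlus} − 7)(43 − 3p_{RxPlus} + p_{MedCo}).
∂π/∂p_{RxPlus} = 64 − 6p_{RxPlus} + p_{MedCo} = 0 ⇒ p_{RxPlus} = 32/3 + (1/6)p_{MedCo}.
The reaction-function slope is 1/6, so an 18-unit rise in p_{MedCo} moves p_{RxPlus} by 1/6 × 18 = 3. RxPlus's best response rises — the actions are strategic complements.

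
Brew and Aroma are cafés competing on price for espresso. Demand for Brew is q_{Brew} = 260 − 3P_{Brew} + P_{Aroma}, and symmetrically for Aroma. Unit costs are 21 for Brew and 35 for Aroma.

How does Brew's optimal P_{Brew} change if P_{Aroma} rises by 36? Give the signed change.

6

Brew's profit: π = (P_{Brew} − 21)(260 − 3P_{Brew} + P_{Aroma}).
∂π/∂P_{Brew} = 323 − 6P_{Brew} + P_{Aroma} = 0 ⇒ P_{Brew} = 323/6 + (1/6)P_{Aroma}.
The reaction-function slope is 1/6, so a 36-unit rise in P_{Aroma} moves P_{Brew} by 1/6 × 36 = 6. Brew's best response rises — the actions are strategic complements.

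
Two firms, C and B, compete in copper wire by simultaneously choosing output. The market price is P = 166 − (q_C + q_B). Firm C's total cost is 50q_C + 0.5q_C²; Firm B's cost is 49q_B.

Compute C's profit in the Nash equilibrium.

Firm C's profit: π = q_C(166 − (q_C + q_B)) − 50q_C − 0.5q_C².
∂π/∂q_C = 116 − 3q_C − q_B = 0, so q_C = 116/3 − (1/3)q_B.
For B: ∂π/∂q_B = 117 − 2q_B − q_C = 0 ⇒ q_B = 58.5 − 0.5q_C.
Solving the two reaction functions simultaneously: (1 − (−1/3)(−0.5))q_C = 116/3 − (1/3)·58.5, so (5/6)q_C = 115/6 and q_C = 23.
Then q_B = 58.5 − 0.5·23 = 47.
Price P = 166 − 70 = 96.
C's profit: (96 − 50)·23 − 0.5(23)² = 793.5.

793.5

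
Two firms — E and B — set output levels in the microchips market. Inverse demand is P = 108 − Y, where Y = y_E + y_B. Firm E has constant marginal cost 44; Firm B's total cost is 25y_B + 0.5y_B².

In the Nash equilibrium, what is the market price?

Firm E's profit: π = y_E(108 − (y_E + y_B)) − 44y_E.
∂π/∂y_E = 64 − 2y_E − y_B = 0, so y_E = 32 − 0.5y_B.
For B: ∂π/∂y_B = 83 − 3y_B − y_E = 0 ⇒ y_B = 83/3 − (1/3)y_E.
Substituting the second reaction function into the first: y_E = 32 − 0.5(83/3 − (1/3)y_E), which gives (5/6)y_E = 109/6 ⇒ y_E = 21.8.
Then y_B = 83/3 − (1/3)·21.8 = 20.4.
Equilibrium price: P = 108 − 42.2 = 65.8.

65.8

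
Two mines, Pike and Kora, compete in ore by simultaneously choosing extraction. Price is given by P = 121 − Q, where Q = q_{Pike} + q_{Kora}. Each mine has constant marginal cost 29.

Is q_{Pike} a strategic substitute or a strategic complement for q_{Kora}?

Mine Pike's profit: π = q_{Pike}(121 − (q_{Pike} + q_{Kora})) − 29q_{Pike}.
∂π/∂q_{Pike} = 92 − 2q_{Pike} − q_{Kora} = 0, so q_{Pike} = 46 − 0.5q_{Kora}.
The best-response slope dq_{Pike}/dq_{Kora} = −0.5 < 0: the reaction function is downward-sloping, so the choices are strategic substitutes.

strategic substitutes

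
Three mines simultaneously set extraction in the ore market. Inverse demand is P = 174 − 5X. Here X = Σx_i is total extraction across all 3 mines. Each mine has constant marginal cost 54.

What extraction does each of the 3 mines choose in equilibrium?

6

A representative mine's profit is π_i = x_i(174 − 5X) − 54x_i, with X = x_i + Σ_{j≠i} x_j.
First-order condition: 120 − 10x_i − 5Σ_{j≠i} x_j = 0.
In a symmetric equilibrium every mine chooses the same x, so Σ_{j≠i} x_j = 2x. The condition becomes 120 − 20x = 0, giving x = 120/20 = 6.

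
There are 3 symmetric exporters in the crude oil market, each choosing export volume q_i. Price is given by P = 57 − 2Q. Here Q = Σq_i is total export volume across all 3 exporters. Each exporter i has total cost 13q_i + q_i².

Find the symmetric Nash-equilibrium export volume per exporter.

A representative exporter's profit is π_i = q_i(57 − 2Q) − 13q_i − q_i², with Q = q_i + Σ_{j≠i} q_j.
First-order condition: 44 − 6q_i − 2Σ_{j≠i} q_j = 0.
In a symmetric equilibrium every exporter chooses the same q, so Σ_{j≠i} q_j = 2q. The condition becomes 44 − 10q = 0, giving q = 44/10 = 4.4.

4.4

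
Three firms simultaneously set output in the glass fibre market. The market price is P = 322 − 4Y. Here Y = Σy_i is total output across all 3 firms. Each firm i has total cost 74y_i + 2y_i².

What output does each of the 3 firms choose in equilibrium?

A representative firm's profit is π_i = y_i(322 − 4Y) − 74y_i − 2y_i², with Y = y_i + Σ_{j≠i} y_j.
First-order condition: 248 − 12y_i − 4Σ_{j≠i} y_j = 0.
With identical firms, set every y_j = y: then 248 − 12y − 8y = 0, i.e. y = 248/20 = 12.4.

12.4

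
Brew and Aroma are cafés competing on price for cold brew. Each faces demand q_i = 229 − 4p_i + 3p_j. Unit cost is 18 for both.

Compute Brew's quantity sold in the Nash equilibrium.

168.8

Brew's profit: π = (p_{Brew} − 18)(229 − 4p_{Brew} + 3p_{Aroma}).
∂π/∂p_{Brew} = 301 − 8p_{Brew} + 3p_{Aroma} = 0 ⇒ p_{Brew} = 37.625 + 0.375p_{Aroma}.
The game is symmetric, so in equilibrium p_{Aroma} = p_{Brew}: the reaction function gives 0.625p_{Brew} = 37.625, hence p_{Brew} = 60.2.
q_{Brew} = 229 − 4·60.2 + 3·60.2 = 168.8.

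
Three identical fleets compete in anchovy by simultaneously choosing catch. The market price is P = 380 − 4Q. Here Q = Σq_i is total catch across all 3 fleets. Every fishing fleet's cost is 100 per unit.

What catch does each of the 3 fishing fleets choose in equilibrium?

17.5

A representative fishing fleet's profit is π_i = q_i(380 − 4Q) − 100q_i, with Q = q_i + Σ_{j≠i} q_j.
First-order condition: 280 − 8q_i − 4Σ_{j≠i} q_j = 0.
In a symmetric equilibrium every fishing fleet chooses the same q, so Σ_{j≠i} q_j = 2q. The condition becomes 280 − 16q = 0, giving q = 280/16 = 17.5.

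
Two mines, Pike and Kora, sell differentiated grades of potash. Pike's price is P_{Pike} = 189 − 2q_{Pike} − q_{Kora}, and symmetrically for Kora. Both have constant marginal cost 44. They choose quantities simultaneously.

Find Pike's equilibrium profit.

Mine Pike's profit: π = q_{Pike}(189 − 2q_{Pike} − q_{Kora}) − 44q_{Pike}.
∂π/∂q_{Pike} = 145 − 4q_{Pike} − q_{Kora} = 0 ⇒ q_{Pike} = 36.25 − 0.25q_{Kora}.
The game is symmetric, so in equilibrium q_{Kora} = q_{Pike}: the reaction function gives 1.25q_{Pike} = 36.25, hence q_{Pike} = 29.
P_{Pike} = 189 − 2·29 − 29 = 102.
Profit = (102 − 44)·29 = 1682.

1682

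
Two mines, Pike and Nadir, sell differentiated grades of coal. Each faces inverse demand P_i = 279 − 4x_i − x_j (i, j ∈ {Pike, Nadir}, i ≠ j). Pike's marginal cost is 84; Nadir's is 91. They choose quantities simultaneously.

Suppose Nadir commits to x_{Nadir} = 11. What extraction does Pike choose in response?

23

Mine Pike's profit: π = x_{Pike}(279 − 4x_{Pike} − x_{Nadir}) − 84x_{Pike}.
∂π/∂x_{Pike} = 195 − 8x_{Pike} − x_{Nadir} = 0 ⇒ x_{Pike} = 24.375 − 0.125x_{Nadir}.
At x_{Nadir} = 11: x_{Pike} = 24.375 − 0.125·11 = 23.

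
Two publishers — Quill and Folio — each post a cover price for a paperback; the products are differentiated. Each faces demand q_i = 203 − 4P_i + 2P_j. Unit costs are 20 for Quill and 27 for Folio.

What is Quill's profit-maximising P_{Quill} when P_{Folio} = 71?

Quill's profit: π = (P_{Quill} − 20)(203 − 4P_{Quill} + 2P_{Folio}).
∂π/∂P_{Quill} = 283 − 8P_{Quill} + 2P_{Folio} = 0 ⇒ P_{Quill} = 35.375 + 0.25P_{Folio}.
At P_{Folio} = 71: P_{Quill} = 35.375 + 0.25·71 = 53.125.

53.125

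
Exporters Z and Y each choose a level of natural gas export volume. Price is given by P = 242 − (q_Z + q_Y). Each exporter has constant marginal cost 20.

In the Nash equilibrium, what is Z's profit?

5476

Exporter Z's profit: π = q_Z(242 − (q_Z + q_Y)) − 20q_Z.
∂π/∂q_Z = 222 − 2q_Z − q_Y = 0, so q_Z = 111 − 0.5q_Y.
Setting q_Z = q_Y in the reaction function: q_Z = 111 − 0.5q_Z, so q_Z = 111 / 1.5 = 74.
Price P = 242 − 148 = 94.
Z's profit: (94 − 20)·74 = 5476.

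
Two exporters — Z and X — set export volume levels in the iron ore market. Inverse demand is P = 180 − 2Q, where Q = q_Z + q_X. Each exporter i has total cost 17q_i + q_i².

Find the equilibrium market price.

Exporter Z's profit: π = q_Z(180 − 2(q_Z + q_X)) − 17q_Z − q_Z².
∂π/∂q_Z = 163 − 6q_Z − 2q_X = 0, so q_Z = 163/6 − (1/3)q_X.
The game is symmetric, so in equilibrium q_X = q_Z: the reaction function gives (4/3)q_Z = 163/6, hence q_Z = 20.375.
Equilibrium price: P = 180 − 2·40.75 = 98.5.

98.5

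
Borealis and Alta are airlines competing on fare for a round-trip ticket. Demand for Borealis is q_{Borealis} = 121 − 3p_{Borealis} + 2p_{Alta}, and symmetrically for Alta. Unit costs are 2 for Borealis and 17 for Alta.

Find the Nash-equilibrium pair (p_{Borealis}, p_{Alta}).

34.5625, 40.1875

Borealis's profit: π = (p_{Borealis} − 2)(121 − 3p_{Borealis} + 2p_{Alta}).
∂π/∂p_{Borealis} = 127 − 6p_{Borealis} + 2p_{Alta} = 0 ⇒ p_{Borealis} = 127/6 + (1/3)p_{Alta}.
Similarly p_{Alta} = 86/3 + (1/3)p_{Borealis}.
Solving the two reaction functions simultaneously: (1 − (1/3)(1/3))p_{Borealis} = 127/6 + (1/3)·(86/3), so (8/9)p_{Borealis} = 553/18 and p_{Borealis} = 34.5625.
Then p_{Alta} = 86/3 + (1/3)·34.5625 = 40.1875.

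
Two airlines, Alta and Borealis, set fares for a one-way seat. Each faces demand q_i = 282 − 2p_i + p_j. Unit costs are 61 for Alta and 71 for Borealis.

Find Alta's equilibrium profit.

Alta's profit: π = (p_{Alta} − 61)(282 − 2p_{Alta} + p_{Borealis}).
∂π/∂p_{Alta} = 404 − 4p_{Alta} + p_{Borealis} = 0 ⇒ p_{Alta} = 101 + 0.25p_{Borealis}.
Similarly p_{Borealis} = 106 + 0.25p_{Alta}.
Solving the two reaction functions simultaneously: (1 − (0.25)(0.25))p_{Alta} = 101 + 0.25·106, so 0.9375p_{Alta} = 127.5 and p_{Alta} = 136.
Then p_{Borealis} = 106 + 0.25·136 = 140.
q_{Alta} = 282 − 2·136 + 140 = 150.
Profit = (136 − 61)·150 = 11250.

11250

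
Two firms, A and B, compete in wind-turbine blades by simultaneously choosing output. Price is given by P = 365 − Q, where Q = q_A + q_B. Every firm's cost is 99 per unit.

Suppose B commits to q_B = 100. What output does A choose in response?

83

Firm A's profit: π = q_A(365 − (q_A + q_B)) − 99q_A.
∂π/∂q_A = 266 − 2q_A − q_B = 0, so q_A = 133 − 0.5q_B.
At q_B = 100: q_A = 133 − 0.5·100 = 83.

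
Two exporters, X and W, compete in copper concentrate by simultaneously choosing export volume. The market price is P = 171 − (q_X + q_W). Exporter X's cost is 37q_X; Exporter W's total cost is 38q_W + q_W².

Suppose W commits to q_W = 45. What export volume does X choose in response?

Exporter X's profit: π = q_X(171 − (q_X + q_W)) − 37q_X.
∂π/∂q_X = 134 − 2q_X − q_W = 0, so q_X = 67 − 0.5q_W.
At q_W = 45: q_X = 67 − 0.5·45 = 44.5.

44.5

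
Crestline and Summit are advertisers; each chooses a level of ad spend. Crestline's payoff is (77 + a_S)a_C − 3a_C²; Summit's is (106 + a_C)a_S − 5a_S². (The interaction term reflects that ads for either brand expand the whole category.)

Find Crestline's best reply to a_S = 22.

Expanding Crestline's payoff: 77a_C + a_Sa_C − 3a_C².
∂π/∂a_C = 77 + a_S − 6a_C = 0, so a_C = 77/6 + (1/6)a_S.
At a_S = 22: a_C = 77/6 + (1/6)·22 = 16.5.

16.5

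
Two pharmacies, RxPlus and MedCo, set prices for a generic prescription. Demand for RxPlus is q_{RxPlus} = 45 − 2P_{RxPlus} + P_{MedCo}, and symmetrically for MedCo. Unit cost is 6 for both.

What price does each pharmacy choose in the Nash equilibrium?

19

RxPlus's profit: π = (P_{RxPlus} − 6)(45 − 2P_{RxPlus} + P_{MedCo}).
∂π/∂P_{RxPlus} = 57 − 4P_{RxPlus} + P_{MedCo} = 0 ⇒ P_{RxPlus} = 14.25 + 0.25P_{MedCo}.
Setting P_{RxPlus} = P_{MedCo} in the reaction function: P_{RxPlus} = 14.25 + 0.25P_{RxPlus}, so P_{RxPlus} = 14.25 / 0.75 = 19.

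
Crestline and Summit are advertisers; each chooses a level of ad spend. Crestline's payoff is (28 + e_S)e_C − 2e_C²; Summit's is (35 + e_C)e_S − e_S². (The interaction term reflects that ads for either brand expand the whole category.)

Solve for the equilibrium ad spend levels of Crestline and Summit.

Expanding Crestline's payoff: 28e_C + e_Se_C − 2e_C².
∂π/∂e_C = 28 + e_S − 4e_C = 0, so e_C = 7 + 0.25e_S.
Likewise for Summit: e_S = 17.5 + 0.5e_C.
Solving the two reaction functions simultaneously: (1 − (0.25)(0.5))e_C = 7 + 0.25·17.5, so 0.875e_C = 11.375 and e_C = 13.
Then e_S = 17.5 + 0.5·13 = 24.

13, 24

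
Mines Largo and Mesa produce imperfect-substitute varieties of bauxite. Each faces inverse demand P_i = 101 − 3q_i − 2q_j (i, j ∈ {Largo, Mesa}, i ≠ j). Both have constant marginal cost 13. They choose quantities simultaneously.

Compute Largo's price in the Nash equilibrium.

46

Mine Largo's profit: π = q_{Largo}(101 − 3q_{Largo} − 2q_{Mesa}) − 13q_{Largo}.
∂π/∂q_{Largo} = 88 − 6q_{Largo} − 2q_{Mesa} = 0 ⇒ q_{Largo} = 44/3 − (1/3)q_{Mesa}.
By symmetry q_{Mesa} = q_{Largo}; substituting into the reaction function, (4/3)q_{Largo} = 44/3 and q_{Largo} = 11.
P_{Largo} = 101 − 3·11 − 2·11 = 46.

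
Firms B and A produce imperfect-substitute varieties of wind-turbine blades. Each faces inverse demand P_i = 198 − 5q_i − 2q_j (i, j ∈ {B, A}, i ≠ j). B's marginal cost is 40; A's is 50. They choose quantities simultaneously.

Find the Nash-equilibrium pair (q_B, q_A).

Firm B's profit: π = q_B(198 − 5q_B − 2q_A) − 40q_B.
∂π/∂q_B = 158 − 10q_B − 2q_A = 0 ⇒ q_B = 15.8 − 0.2q_A.
Similarly q_A = 14.8 − 0.2q_B.
Solving the two reaction functions simultaneously: (1 − (−0.2)(−0.2))q_B = 15.8 − 0.2·14.8, so 0.96q_B = 12.84 and q_B = 13.375.
Then q_A = 14.8 − 0.2·13.375 = 12.125.

13.375, 12.125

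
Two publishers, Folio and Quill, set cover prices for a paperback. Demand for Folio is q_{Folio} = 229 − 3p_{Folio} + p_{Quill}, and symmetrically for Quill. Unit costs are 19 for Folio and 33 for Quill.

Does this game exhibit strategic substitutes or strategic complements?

Folio's profit: π = (p_{Folio} − 19)(229 − 3p_{Folio} + p_{Quill}).
∂π/∂p_{Folio} = 286 − 6p_{Folio} + p_{Quill} = 0 ⇒ p_{Folio} = 143/3 + (1/6)p_{Quill}.
The best-response slope dp_{Folio}/dp_{Quill} = 1/6 > 0: the reaction function is upward-sloping, so the choices are strategic complements.

strategic complements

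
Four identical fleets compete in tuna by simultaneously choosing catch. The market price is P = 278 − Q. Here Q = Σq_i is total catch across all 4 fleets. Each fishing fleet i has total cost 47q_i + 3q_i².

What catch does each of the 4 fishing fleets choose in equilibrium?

21

A representative fishing fleet's profit is π_i = q_i(278 − Q) − 47q_i − 3q_i², with Q = q_i + Σ_{j≠i} q_j.
First-order condition: 231 − 8q_i − Σ_{j≠i} q_j = 0.
In a symmetric equilibrium every fishing fleet chooses the same q, so Σ_{j≠i} q_j = 3q. The condition becomes 231 − 11q = 0, giving q = 231/11 = 21.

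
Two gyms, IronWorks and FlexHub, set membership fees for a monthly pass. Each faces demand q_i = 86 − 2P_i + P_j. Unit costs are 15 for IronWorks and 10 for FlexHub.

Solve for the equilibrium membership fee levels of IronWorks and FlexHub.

IronWorks's profit: π = (P_{IronWorks} − 15)(86 − 2P_{IronWorks} + P_{FlexHub}).
∂π/∂P_{IronWorks} = 116 − 4P_{IronWorks} + P_{FlexHub} = 0 ⇒ P_{IronWorks} = 29 + 0.25P_{FlexHub}.
Similarly P_{FlexHub} = 26.5 + 0.25P_{IronWorks}.
Plugging P_{FlexHub} into IronWorks's best response: P_{IronWorks} = 29 + 0.25(26.5 + 0.25P_{IronWorks}) ⇒ 0.9375P_{IronWorks} = 35.625, so P_{IronWorks} = 38.
Then P_{FlexHub} = 26.5 + 0.25·38 = 36.

38, 36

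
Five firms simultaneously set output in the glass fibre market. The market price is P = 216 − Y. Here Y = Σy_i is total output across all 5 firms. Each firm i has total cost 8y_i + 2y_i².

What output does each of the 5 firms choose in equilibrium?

20.8

A representative firm's profit is π_i = y_i(216 − Y) − 8y_i − 2y_i², with Y = y_i + Σ_{j≠i} y_j.
First-order condition: 208 − 6y_i − Σ_{j≠i} y_j = 0.
In a symmetric equilibrium every firm chooses the same y, so Σ_{j≠i} y_j = 4y. The condition becomes 208 − 10y = 0, giving y = 208/10 = 20.8.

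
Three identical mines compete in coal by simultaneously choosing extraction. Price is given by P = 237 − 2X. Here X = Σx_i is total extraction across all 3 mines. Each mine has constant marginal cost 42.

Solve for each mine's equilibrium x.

24.375

A representative mine's profit is π_i = x_i(237 − 2X) − 42x_i, with X = x_i + Σ_{j≠i} x_j.
First-order condition: 195 − 4x_i − 2Σ_{j≠i} x_j = 0.
With identical mines, set every x_j = x: then 195 − 4x − 4x = 0, i.e. x = 195/8 = 24.375.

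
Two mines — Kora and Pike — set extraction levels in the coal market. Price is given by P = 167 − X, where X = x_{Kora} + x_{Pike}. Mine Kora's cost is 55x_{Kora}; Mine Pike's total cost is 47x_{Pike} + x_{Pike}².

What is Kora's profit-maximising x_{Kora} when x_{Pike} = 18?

Mine Kora's profit: π = x_{Kora}(167 − (x_{Kora} + x_{Pike})) − 55x_{Kora}.
∂π/∂x_{Kora} = 112 − 2x_{Kora} − x_{Pike} = 0, so x_{Kora} = 56 − 0.5x_{Pike}.
At x_{Pike} = 18: x_{Kora} = 56 − 0.5·18 = 47.

47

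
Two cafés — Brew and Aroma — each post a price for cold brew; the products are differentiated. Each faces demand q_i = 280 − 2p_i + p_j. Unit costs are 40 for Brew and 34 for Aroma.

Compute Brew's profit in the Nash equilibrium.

12545.28

Brew's profit: π = (p_{Brew} − 40)(280 − 2p_{Brew} + p_{Aroma}).
∂π/∂p_{Brew} = 360 − 4p_{Brew} + p_{Aroma} = 0 ⇒ p_{Brew} = 90 + 0.25p_{Aroma}.
Similarly p_{Aroma} = 87 + 0.25p_{Brew}.
Substituting the second reaction function into the first: p_{Brew} = 90 + 0.25(87 + 0.25p_{Brew}), which gives 0.9375p_{Brew} = 111.75 ⇒ p_{Brew} = 119.2.
Then p_{Aroma} = 87 + 0.25·119.2 = 116.8.
q_{Brew} = 280 − 2·119.2 + 116.8 = 158.4.
Profit = (119.2 − 40)·158.4 = 12545.28.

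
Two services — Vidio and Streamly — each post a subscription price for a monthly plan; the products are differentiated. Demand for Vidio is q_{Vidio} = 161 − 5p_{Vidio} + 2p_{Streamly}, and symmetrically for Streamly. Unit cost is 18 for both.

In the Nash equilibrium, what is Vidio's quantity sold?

66.875

Vidio's profit: π = (p_{Vidio} − 18)(161 − 5p_{Vidio} + 2p_{Streamly}).
∂π/∂p_{Vidio} = 251 − 10p_{Vidio} + 2p_{Streamly} = 0 ⇒ p_{Vidio} = 25.1 + 0.2p_{Streamly}.
The game is symmetric, so in equilibrium p_{Streamly} = p_{Vidio}: the reaction function gives 0.8p_{Vidio} = 25.1, hence p_{Vidio} = 31.375.
q_{Vidio} = 161 − 5·31.375 + 2·31.375 = 66.875.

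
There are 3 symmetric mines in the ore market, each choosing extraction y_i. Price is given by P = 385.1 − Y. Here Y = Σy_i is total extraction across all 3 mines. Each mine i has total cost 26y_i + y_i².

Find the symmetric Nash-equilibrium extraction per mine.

59.85

A representative mine's profit is π_i = y_i(385.1 − Y) − 26y_i − y_i², with Y = y_i + Σ_{j≠i} y_j.
First-order condition: 359.1 − 4y_i − Σ_{j≠i} y_j = 0.
With identical mines, set every y_j = y: then 359.1 − 4y − 2y = 0, i.e. y = 359.1/6 = 59.85.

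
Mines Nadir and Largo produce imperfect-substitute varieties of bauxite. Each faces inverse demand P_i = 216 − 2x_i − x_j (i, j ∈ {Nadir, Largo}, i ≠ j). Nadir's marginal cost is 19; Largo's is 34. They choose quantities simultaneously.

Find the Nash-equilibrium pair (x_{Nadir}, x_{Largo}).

Mine Nadir's profit: π = x_{Nadir}(216 − 2x_{Nadir} − x_{Largo}) − 19x_{Nadir}.
∂π/∂x_{Nadir} = 197 − 4x_{Nadir} − x_{Largo} = 0 ⇒ x_{Nadir} = 49.25 − 0.25x_{Largo}.
Similarly x_{Largo} = 45.5 − 0.25x_{Nadir}.
Plugging x_{Largo} into Nadir's best response: x_{Nadir} = 49.25 − 0.25(45.5 − 0.25x_{Nadir}) ⇒ 0.9375x_{Nadir} = 37.875, so x_{Nadir} = 40.4.
Then x_{Largo} = 45.5 − 0.25·40.4 = 35.4.

40.4, 35.4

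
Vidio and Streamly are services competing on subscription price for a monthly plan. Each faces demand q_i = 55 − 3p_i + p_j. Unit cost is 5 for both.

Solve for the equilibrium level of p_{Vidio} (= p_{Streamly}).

Vidio's profit: π = (p_{Vidio} − 5)(55 − 3p_{Vidio} + p_{Streamly}).
∂π/∂p_{Vidio} = 70 − 6p_{Vidio} + p_{Streamly} = 0 ⇒ p_{Vidio} = 35/3 + (1/6)p_{Streamly}.
The game is symmetric, so in equilibrium p_{Streamly} = p_{Vidio}: the reaction function gives (5/6)p_{Vidio} = 35/3, hence p_{Vidio} = 14.

14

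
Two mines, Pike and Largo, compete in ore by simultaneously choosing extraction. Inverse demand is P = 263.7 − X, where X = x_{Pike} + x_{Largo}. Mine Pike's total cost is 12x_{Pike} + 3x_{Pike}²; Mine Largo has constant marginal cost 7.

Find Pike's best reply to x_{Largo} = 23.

Mine Pike's profit: π = x_{Pike}(263.7 − (x_{Pike} + x_{Largo})) − 12x_{Pike} − 3x_{Pike}².
∂π/∂x_{Pike} = 251.7 − 8x_{Pike} − x_{Largo} = 0, so x_{Pike} = 31.4625 − 0.125x_{Largo}.
At x_{Largo} = 23: x_{Pike} = 31.4625 − 0.125·23 = 28.5875.

28.5875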